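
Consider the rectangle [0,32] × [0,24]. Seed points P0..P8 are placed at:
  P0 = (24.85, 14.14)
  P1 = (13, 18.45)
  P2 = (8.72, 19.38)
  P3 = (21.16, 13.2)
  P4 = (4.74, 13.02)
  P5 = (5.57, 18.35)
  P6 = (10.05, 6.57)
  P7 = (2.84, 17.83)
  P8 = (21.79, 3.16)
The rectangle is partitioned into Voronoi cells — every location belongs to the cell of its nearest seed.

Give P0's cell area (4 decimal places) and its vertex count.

1. box [0,32]×[0,24]: [(0, 0) (32, 0) (32, 24) (0, 24)]
2. ⊥bis P0·P1 via (18.925,16.295): [(12.9983, 0) (32, 0) (32, 24) (21.7274, 24)]  |A|=351.2915
3. ⊥bis P0·P2 via (16.785,16.76): [(12.9983, 0) (32, 0) (32, 24) (21.7274, 24)]  |A|=351.2915
4. ⊥bis P0·P3 via (23.005,13.67): [(20.9312, 21.8108) (26.4873, 0) (32, 0) (32, 24) (21.7274, 24)]  |A|=204.188
5. ⊥bis P0·P4 via (14.795,13.58): [(20.9312, 21.8108) (26.4873, 0) (32, 0) (32, 24) (21.7274, 24)]  |A|=204.188
6. ⊥bis P0·P5 via (15.21,16.245): [(20.9312, 21.8108) (26.4873, 0) (32, 0) (32, 24) (21.7274, 24)]  |A|=204.188
7. ⊥bis P0·P6 via (17.45,10.355): [(20.9312, 21.8108) (26.4873, 0) (32, 0) (32, 24) (21.7274, 24)]  |A|=204.188
8. ⊥bis P0·P7 via (13.845,15.985): [(20.9312, 21.8108) (26.4873, 0) (32, 0) (32, 24) (21.7274, 24)]  |A|=204.188
9. ⊥bis P0·P8 via (23.32,8.65): [(20.9312, 21.8108) (24.3575, 8.3609) (32, 6.231) (32, 24) (21.7274, 24)]  |A|=157.3323
10. canonical 5-gon: [(20.9312, 21.8108) (24.3575, 8.3609) (32, 6.231) (32, 24) (21.7274, 24)]
11. shoelace: 157.3323

Area of P0's cell: 157.3323 (5 vertices)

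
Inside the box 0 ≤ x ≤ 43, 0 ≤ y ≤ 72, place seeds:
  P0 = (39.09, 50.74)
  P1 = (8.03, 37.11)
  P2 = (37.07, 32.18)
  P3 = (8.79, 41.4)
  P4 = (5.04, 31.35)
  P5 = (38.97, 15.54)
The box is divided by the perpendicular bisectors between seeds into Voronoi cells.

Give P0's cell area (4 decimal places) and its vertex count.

1. box [0,43]×[0,72]: [(0, 0) (43, 0) (43, 72) (0, 72)]
2. ⊥bis P0·P1 via (23.56,43.925): [(42.8355, 0) (43, 0) (43, 72) (11.2399, 72)]  |A|=1149.2847
3. ⊥bis P0·P2 via (38.08,41.46): [(23.9677, 42.9959) (43, 40.9245) (43, 72) (11.2399, 72)]  |A|=756.3049
4. ⊥bis P0·P3 via (23.94,46.07): [(24.9195, 42.8923) (43, 40.9245) (43, 72) (15.9471, 72)]  |A|=674.6538
5. ⊥bis P0·P4 via (22.065,41.045): [(24.9195, 42.8923) (43, 40.9245) (43, 72) (15.9471, 72)]  |A|=674.6538
6. ⊥bis P0·P5 via (39.03,33.14): [(24.9195, 42.8923) (43, 40.9245) (43, 72) (15.9471, 72)]  |A|=674.6538
7. canonical 4-gon: [(24.9195, 42.8923) (43, 40.9245) (43, 72) (15.9471, 72)]
8. shoelace: 674.6538

Area of P0's cell: 674.6538 (4 vertices)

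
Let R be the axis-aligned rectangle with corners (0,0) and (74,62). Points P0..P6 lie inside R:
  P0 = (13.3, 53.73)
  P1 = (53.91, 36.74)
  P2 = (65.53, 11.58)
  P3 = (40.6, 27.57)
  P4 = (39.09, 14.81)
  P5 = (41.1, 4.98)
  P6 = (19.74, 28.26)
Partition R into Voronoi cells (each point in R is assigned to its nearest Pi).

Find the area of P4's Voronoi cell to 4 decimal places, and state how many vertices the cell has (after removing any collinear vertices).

Area of P4's cell: 331.9330 (4 vertices)

1. box [0,74]×[0,62]: [(0, 0) (74, 0) (74, 62) (0, 62)]
2. ⊥bis P4·P0 via (26.195,34.27): [(0, 16.9121) (0, 0) (74, 0) (74, 62) (68.0427, 62)]  |A|=3054.0496
3. ⊥bis P4·P1 via (46.5,25.775): [(30.1002, 36.8578) (0, 16.9121) (0, 0) (74, 0) (74, 7.1909)]  |A|=1776.1048
4. ⊥bis P4·P2 via (52.31,13.195): [(53.2865, 21.1887) (30.1002, 36.8578) (0, 16.9121) (0, 0) (50.6981, 0)]  |A|=1454.7615
5. ⊥bis P4·P3 via (39.845,21.19): [(53.0951, 19.622) (11.5151, 24.5425) (0, 16.9121) (0, 0) (50.6981, 0)]  |A|=1133.3404
6. ⊥bis P4·P5 via (40.095,9.895): [(52.2095, 12.3721) (53.0951, 19.622) (11.5151, 24.5425) (0, 16.9121) (0, 1.6965)]  |A|=775.4317
7. ⊥bis P4·P6 via (29.415,21.535): [(18.2142, 5.4209) (52.2095, 12.3721) (53.0951, 19.622) (29.9861, 22.3567)]  |A|=331.933
8. canonical 4-gon: [(18.2142, 5.4209) (52.2095, 12.3721) (53.0951, 19.622) (29.9861, 22.3567)]
9. shoelace: 331.933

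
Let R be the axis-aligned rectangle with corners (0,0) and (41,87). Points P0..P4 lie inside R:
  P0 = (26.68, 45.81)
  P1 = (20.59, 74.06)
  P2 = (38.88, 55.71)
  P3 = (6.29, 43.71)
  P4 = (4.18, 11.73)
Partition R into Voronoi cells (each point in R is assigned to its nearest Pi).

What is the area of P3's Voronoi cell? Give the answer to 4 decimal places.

1. box [0,41]×[0,87]: [(0, 0) (41, 0) (41, 87) (0, 87)]
2. ⊥bis P3·P0 via (16.485,44.76): [(0, 0) (21.0949, 0) (12.1346, 87) (0, 87)]  |A|=1445.4849
3. ⊥bis P3·P1 via (13.44,58.885): [(0, 65.2175) (0, 0) (21.0949, 0) (15.1113, 58.0975)]  |A|=1105.5431
4. ⊥bis P3·P2 via (22.585,49.71): [(0, 65.2175) (0, 0) (21.0949, 0) (15.1113, 58.0975)]  |A|=1105.5431
5. ⊥bis P3·P4 via (5.235,27.72): [(0, 65.2175) (0, 28.0654) (18.329, 26.8561) (15.1113, 58.0975)]  |A|=565.0752
6. canonical 4-gon: [(0, 65.2175) (0, 28.0654) (18.329, 26.8561) (15.1113, 58.0975)]
7. shoelace: 565.0752

Area of P3's cell: 565.0752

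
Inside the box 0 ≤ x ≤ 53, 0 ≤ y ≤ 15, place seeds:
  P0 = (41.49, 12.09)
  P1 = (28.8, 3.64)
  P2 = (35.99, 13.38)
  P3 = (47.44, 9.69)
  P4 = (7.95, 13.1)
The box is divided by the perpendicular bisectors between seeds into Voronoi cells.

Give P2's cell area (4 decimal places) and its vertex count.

1. box [0,53]×[0,15]: [(0, 0) (53, 0) (53, 15) (0, 15)]
2. ⊥bis P2·P0 via (38.74,12.735): [(0, 0) (35.7531, 0) (39.2712, 15) (0, 15)]  |A|=562.6823
3. ⊥bis P2·P1 via (32.395,8.51): [(36.9589, 5.141) (39.2712, 15) (23.6033, 15)]  |A|=77.2354
4. ⊥bis P2·P3 via (41.715,11.535): [(36.9589, 5.141) (39.2712, 15) (23.6033, 15)]  |A|=77.2354
5. ⊥bis P2·P4 via (21.97,13.24): [(36.9589, 5.141) (39.2712, 15) (23.6033, 15)]  |A|=77.2354
6. canonical 3-gon: [(36.9589, 5.141) (39.2712, 15) (23.6033, 15)]
7. shoelace: 77.2354

Area of P2's cell: 77.2354 (3 vertices)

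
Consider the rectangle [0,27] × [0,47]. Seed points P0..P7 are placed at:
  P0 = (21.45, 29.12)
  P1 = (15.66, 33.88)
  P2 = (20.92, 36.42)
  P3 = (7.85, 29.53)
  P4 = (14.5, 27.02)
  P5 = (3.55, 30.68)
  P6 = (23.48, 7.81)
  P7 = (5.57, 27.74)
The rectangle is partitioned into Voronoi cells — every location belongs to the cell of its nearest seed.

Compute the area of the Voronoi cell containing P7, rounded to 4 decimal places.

Area of P7's cell: 177.1444

1. box [0,27]×[0,47]: [(0, 0) (27, 0) (27, 47) (0, 47)]
2. ⊥bis P7·P0 via (13.51,28.43): [(0, 0) (15.9806, 0) (11.8962, 47) (0, 47)]  |A|=655.106
3. ⊥bis P7·P1 via (10.615,30.81): [(0, 0) (15.9806, 0) (13.751, 25.6565) (0.763, 47) (0, 47)]  |A|=536.295
4. ⊥bis P7·P2 via (13.245,32.08): [(0, 0) (15.9806, 0) (13.751, 25.6565) (0.763, 47) (0, 47)]  |A|=536.295
5. ⊥bis P7·P3 via (6.71,28.635): [(0, 37.1818) (0, 0) (15.9806, 0) (14.3363, 18.921)]  |A|=417.7103
6. ⊥bis P7·P4 via (10.035,27.38): [(9.8171, 24.6774) (0, 37.1818) (0, 0) (7.8274, 0)]  |A|=279.0888
7. ⊥bis P7·P5 via (4.56,29.21): [(9.8171, 24.6774) (5.6634, 29.9681) (0, 26.0769) (0, 0) (7.8274, 0)]  |A|=247.6432
8. ⊥bis P7·P6 via (14.525,17.775): [(8.8493, 12.6746) (9.8171, 24.6774) (5.6634, 29.9681) (0, 26.0769) (0, 4.7222)]  |A|=177.1444
9. canonical 5-gon: [(8.8493, 12.6746) (9.8171, 24.6774) (5.6634, 29.9681) (0, 26.0769) (0, 4.7222)]
10. shoelace: 177.1444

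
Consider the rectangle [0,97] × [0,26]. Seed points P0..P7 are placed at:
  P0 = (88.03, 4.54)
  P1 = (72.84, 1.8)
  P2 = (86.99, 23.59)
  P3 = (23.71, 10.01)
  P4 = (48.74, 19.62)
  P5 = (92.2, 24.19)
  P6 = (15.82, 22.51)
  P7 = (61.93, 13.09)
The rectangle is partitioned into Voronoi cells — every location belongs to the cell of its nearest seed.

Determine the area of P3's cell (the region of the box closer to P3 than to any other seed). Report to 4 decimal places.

Area of P3's cell: 571.7262

1. box [0,97]×[0,26]: [(0, 0) (97, 0) (97, 26) (0, 26)]
2. ⊥bis P3·P0 via (55.87,7.275): [(0, 0) (55.2513, 0) (57.4624, 26) (0, 26)]  |A|=1465.2787
3. ⊥bis P3·P1 via (48.275,5.905): [(0, 0) (47.2882, 0) (51.633, 26) (0, 26)]  |A|=1285.9764
4. ⊥bis P3·P2 via (55.35,16.8): [(0, 0) (47.2882, 0) (51.633, 26) (0, 26)]  |A|=1285.9764
5. ⊥bis P3·P4 via (36.225,14.815): [(0, 0) (41.9131, 0) (31.9306, 26) (0, 26)]  |A|=959.9681
6. ⊥bis P3·P5 via (57.955,17.1): [(0, 0) (41.9131, 0) (31.9306, 26) (0, 26)]  |A|=959.9681
7. ⊥bis P3·P6 via (19.765,16.26): [(0, 3.7843) (0, 0) (41.9131, 0) (32.5676, 24.341)]  |A|=571.7262
8. ⊥bis P3·P7 via (42.82,11.55): [(0, 3.7843) (0, 0) (41.9131, 0) (32.5676, 24.341)]  |A|=571.7262
9. canonical 4-gon: [(0, 3.7843) (0, 0) (41.9131, 0) (32.5676, 24.341)]
10. shoelace: 571.7262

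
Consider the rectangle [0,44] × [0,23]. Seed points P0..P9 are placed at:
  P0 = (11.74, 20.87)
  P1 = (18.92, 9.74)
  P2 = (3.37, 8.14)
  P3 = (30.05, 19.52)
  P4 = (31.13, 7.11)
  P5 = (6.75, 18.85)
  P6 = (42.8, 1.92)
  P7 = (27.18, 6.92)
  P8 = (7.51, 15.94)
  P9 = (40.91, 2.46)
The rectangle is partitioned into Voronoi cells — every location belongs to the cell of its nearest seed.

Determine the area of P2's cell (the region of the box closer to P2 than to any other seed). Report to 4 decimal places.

1. box [0,44]×[0,23]: [(0, 0) (44, 0) (44, 23) (0, 23)]
2. ⊥bis P2·P0 via (7.555,14.505): [(0, 19.4724) (0, 0) (29.6158, 0)]  |A|=288.3455
3. ⊥bis P2·P1 via (11.145,8.94): [(10.7913, 12.3771) (0, 19.4724) (0, 0) (12.0649, 0)]  |A|=179.7309
4. ⊥bis P2·P3 via (16.71,13.83): [(10.7913, 12.3771) (0, 19.4724) (0, 0) (12.0649, 0)]  |A|=179.7309
5. ⊥bis P2·P4 via (17.25,7.625): [(10.7913, 12.3771) (0, 19.4724) (0, 0) (12.0649, 0)]  |A|=179.7309
6. ⊥bis P2·P5 via (5.06,13.495): [(10.8648, 11.663) (0, 15.0919) (0, 0) (12.0649, 0)]  |A|=152.3419
7. ⊥bis P2·P6 via (23.085,5.03): [(10.8648, 11.663) (0, 15.0919) (0, 0) (12.0649, 0)]  |A|=152.3419
8. ⊥bis P2·P7 via (15.275,7.53): [(10.8648, 11.663) (0, 15.0919) (0, 0) (12.0649, 0)]  |A|=152.3419
9. ⊥bis P2·P8 via (5.44,12.04): [(11.1372, 9.0161) (0, 14.9274) (0, 0) (12.0649, 0)]  |A|=137.5135
10. ⊥bis P2·P9 via (22.14,5.3): [(11.1372, 9.0161) (0, 14.9274) (0, 0) (12.0649, 0)]  |A|=137.5135
11. canonical 4-gon: [(11.1372, 9.0161) (0, 14.9274) (0, 0) (12.0649, 0)]
12. shoelace: 137.5135

Area of P2's cell: 137.5135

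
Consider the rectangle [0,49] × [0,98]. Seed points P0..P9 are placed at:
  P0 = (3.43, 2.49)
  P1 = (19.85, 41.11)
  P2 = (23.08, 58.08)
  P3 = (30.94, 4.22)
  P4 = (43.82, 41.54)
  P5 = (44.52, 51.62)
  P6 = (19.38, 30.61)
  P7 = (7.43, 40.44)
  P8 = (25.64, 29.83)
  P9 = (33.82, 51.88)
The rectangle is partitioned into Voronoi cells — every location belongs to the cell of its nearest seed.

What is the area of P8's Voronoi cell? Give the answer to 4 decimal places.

Area of P8's cell: 349.6894

1. box [0,49]×[0,98]: [(0, 0) (49, 0) (49, 98) (0, 98)]
2. ⊥bis P8·P0 via (14.535,16.16): [(0, 27.9677) (34.4276, 0) (49, 0) (49, 98) (0, 98)]  |A|=4320.5699
3. ⊥bis P8·P1 via (22.745,35.47): [(3.1476, 25.4107) (34.4276, 0) (49, 0) (49, 48.9466)]  |A|=1307.3078
4. ⊥bis P8·P2 via (24.36,43.955): [(42.4731, 45.5964) (3.1476, 25.4107) (34.4276, 0) (49, 0) (49, 46.1879)]  |A|=1298.3048
5. ⊥bis P8·P3 via (28.29,17.025): [(42.4731, 45.5964) (3.1476, 25.4107) (16.4791, 14.5807) (49, 21.3109) (49, 46.1879)]  |A|=845.5406
6. ⊥bis P8·P4 via (34.73,35.685): [(31.8561, 40.1467) (3.1476, 25.4107) (16.4791, 14.5807) (44.578, 20.3958)]  |A|=568.162
7. ⊥bis P8·P5 via (35.08,40.725): [(31.8561, 40.1467) (3.1476, 25.4107) (16.4791, 14.5807) (44.578, 20.3958)]  |A|=568.162
8. ⊥bis P8·P6 via (22.51,30.22): [(31.8561, 40.1467) (23.1928, 35.6999) (20.6694, 15.4479) (44.578, 20.3958)]  |A|=349.6958
9. ⊥bis P8·P7 via (16.535,35.135): [(31.8561, 40.1467) (23.1928, 35.6999) (20.6694, 15.4479) (44.578, 20.3958)]  |A|=349.6958
10. ⊥bis P8·P9 via (29.73,40.855): [(31.9242, 40.041) (31.7651, 40.1) (23.1928, 35.6999) (20.6694, 15.4479) (44.578, 20.3958)]  |A|=349.6894
11. canonical 5-gon: [(31.9242, 40.041) (31.7651, 40.1) (23.1928, 35.6999) (20.6694, 15.4479) (44.578, 20.3958)]
12. shoelace: 349.6894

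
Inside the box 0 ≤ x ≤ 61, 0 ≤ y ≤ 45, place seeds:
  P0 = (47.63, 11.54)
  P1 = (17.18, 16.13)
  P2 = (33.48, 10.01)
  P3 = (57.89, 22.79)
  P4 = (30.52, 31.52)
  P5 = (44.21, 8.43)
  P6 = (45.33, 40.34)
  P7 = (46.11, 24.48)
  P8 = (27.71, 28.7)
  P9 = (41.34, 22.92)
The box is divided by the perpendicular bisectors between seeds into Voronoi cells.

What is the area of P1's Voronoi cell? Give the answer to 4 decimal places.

1. box [0,61]×[0,45]: [(0, 0) (61, 0) (61, 45) (0, 45)]
2. ⊥bis P1·P0 via (32.405,13.835): [(0, 0) (30.3195, 0) (37.1028, 45) (0, 45)]  |A|=1517.0019
3. ⊥bis P1·P2 via (25.33,13.07): [(0, 0) (20.4227, 0) (36.9581, 44.0403) (37.1028, 45) (0, 45)]  |A|=1299.073
4. ⊥bis P1·P3 via (37.535,19.46): [(0, 0) (20.4227, 0) (34.5591, 37.6507) (33.3568, 45) (0, 45)]  |A|=1284.6187
5. ⊥bis P1·P4 via (23.85,23.825): [(0, 44.4981) (0, 0) (20.4227, 0) (28.0132, 20.2164)]  |A|=829.7034
6. ⊥bis P1·P5 via (30.695,12.28): [(0, 44.4981) (0, 0) (20.4227, 0) (28.0132, 20.2164)]  |A|=829.7034
7. ⊥bis P1·P6 via (31.255,28.235): [(0, 44.4981) (0, 0) (20.4227, 0) (28.0132, 20.2164)]  |A|=829.7034
8. ⊥bis P1·P7 via (31.645,20.305): [(0, 44.4981) (0, 0) (20.4227, 0) (28.0132, 20.2164)]  |A|=829.7034
9. ⊥bis P1·P8 via (22.445,22.415): [(0, 41.2174) (0, 0) (20.4227, 0) (27.3089, 18.3405)]  |A|=750.0814
10. ⊥bis P1·P9 via (29.26,19.525): [(0, 41.2174) (0, 0) (20.4227, 0) (27.3089, 18.3405)]  |A|=750.0814
11. canonical 4-gon: [(0, 41.2174) (0, 0) (20.4227, 0) (27.3089, 18.3405)]
12. shoelace: 750.0814

Area of P1's cell: 750.0814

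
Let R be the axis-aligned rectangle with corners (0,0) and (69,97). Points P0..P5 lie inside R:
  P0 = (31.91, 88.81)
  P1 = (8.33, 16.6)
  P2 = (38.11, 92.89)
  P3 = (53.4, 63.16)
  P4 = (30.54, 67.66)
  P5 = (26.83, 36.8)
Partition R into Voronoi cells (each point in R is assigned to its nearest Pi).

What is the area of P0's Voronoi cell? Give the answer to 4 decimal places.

Area of P0's cell: 670.2434

1. box [0,69]×[0,97]: [(0, 0) (69, 0) (69, 97) (0, 97)]
2. ⊥bis P0·P1 via (20.12,52.705): [(0, 59.2751) (69, 36.7434) (69, 97) (0, 97)]  |A|=3380.362
3. ⊥bis P0·P2 via (35.01,90.85): [(0, 59.2751) (69, 36.7434) (69, 39.1985) (30.9629, 97) (0, 97)]  |A|=2281.062
4. ⊥bis P0·P3 via (42.655,75.985): [(0, 59.2751) (16.3413, 53.9389) (44.0326, 77.1392) (30.9629, 97) (0, 97)]  |A|=1401.4806
5. ⊥bis P0·P4 via (31.225,78.235): [(0, 80.2576) (43.8496, 77.4172) (30.9629, 97) (0, 97)]  |A|=670.2434
6. ⊥bis P0·P5 via (29.37,62.805): [(0, 80.2576) (43.8496, 77.4172) (30.9629, 97) (0, 97)]  |A|=670.2434
7. canonical 4-gon: [(0, 80.2576) (43.8496, 77.4172) (30.9629, 97) (0, 97)]
8. shoelace: 670.2434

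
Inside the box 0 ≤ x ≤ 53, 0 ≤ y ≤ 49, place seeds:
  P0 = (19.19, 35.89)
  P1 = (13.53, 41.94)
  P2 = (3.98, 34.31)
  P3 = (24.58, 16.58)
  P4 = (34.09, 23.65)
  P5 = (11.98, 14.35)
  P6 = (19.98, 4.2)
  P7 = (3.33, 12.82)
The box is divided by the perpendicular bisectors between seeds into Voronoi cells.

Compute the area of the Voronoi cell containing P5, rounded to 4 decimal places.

Area of P5's cell: 188.6162

1. box [0,53]×[0,49]: [(0, 0) (53, 0) (53, 49) (0, 49)]
2. ⊥bis P5·P0 via (15.585,25.12): [(0, 30.3367) (0, 0) (53, 0) (53, 12.5962)]  |A|=1137.7226
3. ⊥bis P5·P1 via (12.755,28.145): [(5.2958, 28.5641) (0, 28.8616) (0, 0) (53, 0) (53, 12.5962)]  |A|=1133.8166
4. ⊥bis P5·P2 via (7.98,24.33): [(12.515, 26.1476) (0, 21.1316) (0, 0) (53, 0) (53, 12.5962)]  |A|=1080.1219
5. ⊥bis P5·P3 via (18.28,15.465): [(16.6333, 24.7691) (12.515, 26.1476) (0, 21.1316) (0, 0) (21.0171, 0)]  |A|=454.9862
6. ⊥bis P5·P4 via (23.035,19): [(16.6333, 24.7691) (12.515, 26.1476) (0, 21.1316) (0, 0) (21.0171, 0)]  |A|=454.9862
7. ⊥bis P5·P6 via (15.98,9.275): [(18.9599, 11.6237) (16.6333, 24.7691) (12.515, 26.1476) (0, 21.1316) (0, 0) (4.2123, 0)]  |A|=357.32
8. ⊥bis P5·P7 via (7.655,13.585): [(9.3427, 4.0436) (18.9599, 11.6237) (16.6333, 24.7691) (12.515, 26.1476) (5.9018, 23.497)]  |A|=188.6162
9. canonical 5-gon: [(9.3427, 4.0436) (18.9599, 11.6237) (16.6333, 24.7691) (12.515, 26.1476) (5.9018, 23.497)]
10. shoelace: 188.6162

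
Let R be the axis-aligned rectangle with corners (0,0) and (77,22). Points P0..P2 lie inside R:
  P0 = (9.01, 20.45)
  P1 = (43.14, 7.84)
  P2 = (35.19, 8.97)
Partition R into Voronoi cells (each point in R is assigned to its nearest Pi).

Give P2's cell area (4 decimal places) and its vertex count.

Area of P2's cell: 419.3353 (4 vertices)

1. box [0,77]×[0,22]: [(0, 0) (77, 0) (77, 22) (0, 22)]
2. ⊥bis P2·P0 via (22.1,14.71): [(15.6496, 0) (77, 0) (77, 22) (25.2967, 22)]  |A|=1243.5906
3. ⊥bis P2·P1 via (39.165,8.405): [(15.6496, 0) (37.9703, 0) (41.0974, 22) (25.2967, 22)]  |A|=419.3353
4. canonical 4-gon: [(15.6496, 0) (37.9703, 0) (41.0974, 22) (25.2967, 22)]
5. shoelace: 419.3353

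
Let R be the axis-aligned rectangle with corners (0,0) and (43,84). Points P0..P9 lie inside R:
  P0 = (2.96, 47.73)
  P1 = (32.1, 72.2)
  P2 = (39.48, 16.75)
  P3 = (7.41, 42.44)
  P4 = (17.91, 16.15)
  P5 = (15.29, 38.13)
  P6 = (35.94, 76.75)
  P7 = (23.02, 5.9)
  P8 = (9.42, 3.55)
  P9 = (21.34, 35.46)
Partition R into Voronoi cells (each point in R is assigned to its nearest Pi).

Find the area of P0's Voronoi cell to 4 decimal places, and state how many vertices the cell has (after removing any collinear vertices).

Area of P0's cell: 396.0004 (3 vertices)

1. box [0,43]×[0,84]: [(0, 0) (43, 0) (43, 84) (0, 84)]
2. ⊥bis P0·P1 via (17.53,59.965): [(0, 80.8405) (0, 0) (43, 0) (43, 29.6342)]  |A|=2375.2057
3. ⊥bis P0·P2 via (21.22,32.24): [(31.0656, 43.8462) (0, 80.8405) (0, 7.2253)]  |A|=1143.4493
4. ⊥bis P0·P3 via (5.185,45.085): [(19.7422, 57.3306) (0, 80.8405) (0, 40.7233)]  |A|=396.0004
5. ⊥bis P0·P4 via (10.435,31.94): [(19.7422, 57.3306) (0, 80.8405) (0, 40.7233)]  |A|=396.0004
6. ⊥bis P0·P5 via (9.125,42.93): [(19.7422, 57.3306) (0, 80.8405) (0, 40.7233)]  |A|=396.0004
7. ⊥bis P0·P6 via (19.45,62.24): [(19.7422, 57.3306) (0, 80.8405) (0, 40.7233)]  |A|=396.0004
8. ⊥bis P0·P7 via (12.99,26.815): [(19.7422, 57.3306) (0, 80.8405) (0, 40.7233)]  |A|=396.0004
9. ⊥bis P0·P8 via (6.19,25.64): [(19.7422, 57.3306) (0, 80.8405) (0, 40.7233)]  |A|=396.0004
10. ⊥bis P0·P9 via (12.15,41.595): [(19.7422, 57.3306) (0, 80.8405) (0, 40.7233)]  |A|=396.0004
11. canonical 3-gon: [(19.7422, 57.3306) (0, 80.8405) (0, 40.7233)]
12. shoelace: 396.0004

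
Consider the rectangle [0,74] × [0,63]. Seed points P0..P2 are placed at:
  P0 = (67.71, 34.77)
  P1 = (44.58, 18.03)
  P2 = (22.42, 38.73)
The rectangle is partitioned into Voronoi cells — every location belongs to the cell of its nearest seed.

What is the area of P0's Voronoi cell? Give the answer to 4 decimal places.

Area of P0's cell: 1165.2883

1. box [0,74]×[0,63]: [(0, 0) (74, 0) (74, 63) (0, 63)]
2. ⊥bis P0·P1 via (56.145,26.4): [(74, 1.7294) (74, 63) (29.6563, 63)]  |A|=1358.4834
3. ⊥bis P0·P2 via (45.065,36.75): [(45.4519, 41.1749) (74, 1.7294) (74, 63) (47.3602, 63)]  |A|=1165.2883
4. canonical 4-gon: [(45.4519, 41.1749) (74, 1.7294) (74, 63) (47.3602, 63)]
5. shoelace: 1165.2883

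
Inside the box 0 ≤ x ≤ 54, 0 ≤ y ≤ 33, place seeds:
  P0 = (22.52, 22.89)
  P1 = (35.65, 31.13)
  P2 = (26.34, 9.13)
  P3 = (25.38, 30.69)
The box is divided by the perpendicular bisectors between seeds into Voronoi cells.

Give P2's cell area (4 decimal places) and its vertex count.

Area of P2's cell: 766.7128 (5 vertices)

1. box [0,54]×[0,33]: [(0, 0) (54, 0) (54, 33) (0, 33)]
2. ⊥bis P2·P0 via (24.43,16.01): [(0, 9.2278) (0, 0) (54, 0) (54, 24.2191)]  |A|=903.0676
3. ⊥bis P2·P1 via (30.995,20.13): [(34.2733, 18.7427) (0, 9.2278) (0, 0) (54, 0) (54, 10.3947)]  |A|=766.7128
4. ⊥bis P2·P3 via (25.86,19.91): [(34.2733, 18.7427) (0, 9.2278) (0, 0) (54, 0) (54, 10.3947)]  |A|=766.7128
5. canonical 5-gon: [(34.2733, 18.7427) (0, 9.2278) (0, 0) (54, 0) (54, 10.3947)]
6. shoelace: 766.7128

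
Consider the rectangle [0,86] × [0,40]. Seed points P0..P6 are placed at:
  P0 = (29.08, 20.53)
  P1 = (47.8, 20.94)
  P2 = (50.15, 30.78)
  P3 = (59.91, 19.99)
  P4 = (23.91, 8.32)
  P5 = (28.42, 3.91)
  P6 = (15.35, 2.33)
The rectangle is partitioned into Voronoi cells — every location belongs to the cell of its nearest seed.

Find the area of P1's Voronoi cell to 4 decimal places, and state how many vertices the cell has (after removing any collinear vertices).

Area of P1's cell: 329.3058 (5 vertices)

1. box [0,86]×[0,40]: [(0, 0) (86, 0) (86, 40) (0, 40)]
2. ⊥bis P1·P0 via (38.44,20.735): [(38.8941, 0) (86, 0) (86, 40) (38.0181, 40)]  |A|=1901.7561
3. ⊥bis P1·P2 via (48.975,25.86): [(38.2718, 28.4162) (38.8941, 0) (86, 0) (86, 17.0176)]  |A|=1075.395
4. ⊥bis P1·P3 via (53.855,20.465): [(54.1807, 24.6168) (38.2718, 28.4162) (38.8941, 0) (52.2496, 0)]  |A|=389.2369
5. ⊥bis P1·P4 via (35.855,14.63): [(54.1807, 24.6168) (38.2718, 28.4162) (38.6913, 9.2608) (43.5834, 0) (52.2496, 0)]  |A|=367.5239
6. ⊥bis P1·P5 via (38.11,12.425): [(54.1807, 24.6168) (38.2718, 28.4162) (38.6351, 11.8275) (49.0284, 0) (52.2496, 0)]  |A|=329.3058
7. ⊥bis P1·P6 via (31.575,11.635): [(54.1807, 24.6168) (38.2718, 28.4162) (38.6351, 11.8275) (49.0284, 0) (52.2496, 0)]  |A|=329.3058
8. canonical 5-gon: [(54.1807, 24.6168) (38.2718, 28.4162) (38.6351, 11.8275) (49.0284, 0) (52.2496, 0)]
9. shoelace: 329.3058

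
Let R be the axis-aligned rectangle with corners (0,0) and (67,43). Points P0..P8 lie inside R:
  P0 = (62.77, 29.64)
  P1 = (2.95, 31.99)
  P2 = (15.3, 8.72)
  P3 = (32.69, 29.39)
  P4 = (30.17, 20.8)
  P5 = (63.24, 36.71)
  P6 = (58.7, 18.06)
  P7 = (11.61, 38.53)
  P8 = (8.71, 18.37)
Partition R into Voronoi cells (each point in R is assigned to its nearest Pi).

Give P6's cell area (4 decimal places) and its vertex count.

Area of P6's cell: 581.5262 (5 vertices)

1. box [0,67]×[0,43]: [(0, 0) (67, 0) (67, 43) (0, 43)]
2. ⊥bis P6·P0 via (60.735,23.85): [(0, 0) (67, 0) (67, 21.6481) (6.2493, 43) (0, 43)]  |A|=2232.4266
3. ⊥bis P6·P1 via (30.825,25.025): [(24.5721, 0) (67, 0) (67, 21.6481) (32.9697, 33.6086)]  |A|=1081.3153
4. ⊥bis P6·P2 via (37,13.39): [(32.7973, 32.9185) (39.8816, 0) (67, 0) (67, 21.6481) (32.9697, 33.6086)]  |A|=829.332
5. ⊥bis P6·P3 via (45.695,23.725): [(38.3865, 6.9472) (39.8816, 0) (67, 0) (67, 21.6481) (47.7391, 28.4176)]  |A|=642.3373
6. ⊥bis P6·P4 via (44.435,19.43): [(44.6078, 21.2291) (42.569, 0) (67, 0) (67, 21.6481) (47.7391, 28.4176)]  |A|=581.5262
7. ⊥bis P6·P5 via (60.97,27.385): [(44.6078, 21.2291) (42.569, 0) (67, 0) (67, 21.6481) (47.7391, 28.4176)]  |A|=581.5262
8. ⊥bis P6·P7 via (35.155,28.295): [(44.6078, 21.2291) (42.569, 0) (67, 0) (67, 21.6481) (47.7391, 28.4176)]  |A|=581.5262
9. ⊥bis P6·P8 via (33.705,18.215): [(44.6078, 21.2291) (42.569, 0) (67, 0) (67, 21.6481) (47.7391, 28.4176)]  |A|=581.5262
10. canonical 5-gon: [(44.6078, 21.2291) (42.569, 0) (67, 0) (67, 21.6481) (47.7391, 28.4176)]
11. shoelace: 581.5262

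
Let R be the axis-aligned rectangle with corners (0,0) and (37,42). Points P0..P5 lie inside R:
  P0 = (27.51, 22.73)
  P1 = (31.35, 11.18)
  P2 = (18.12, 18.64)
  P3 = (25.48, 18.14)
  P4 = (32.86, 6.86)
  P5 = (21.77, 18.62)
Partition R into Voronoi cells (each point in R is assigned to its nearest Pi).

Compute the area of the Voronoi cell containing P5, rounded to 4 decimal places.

1. box [0,37]×[0,42]: [(0, 0) (37, 0) (37, 42) (0, 42)]
2. ⊥bis P5·P0 via (24.64,20.675): [(0, 0) (37, 0) (37, 3.4131) (9.3707, 42) (0, 42)]  |A|=1020.9356
3. ⊥bis P5·P1 via (26.56,14.9): [(0, 0) (14.9884, 0) (27.7125, 16.384) (9.3707, 42) (0, 42)]  |A|=824.7671
4. ⊥bis P5·P2 via (19.945,18.63): [(19.8774, 6.2953) (27.7125, 16.384) (19.9918, 27.1667)]  |A|=81.1876
5. ⊥bis P5·P3 via (23.625,18.38): [(19.8774, 6.2953) (22.4981, 9.6697) (24.0318, 21.5244) (19.9918, 27.1667)]  |A|=55.429
6. ⊥bis P5·P4 via (27.315,12.74): [(19.8774, 6.2953) (22.4981, 9.6697) (24.0318, 21.5244) (19.9918, 27.1667)]  |A|=55.429
7. canonical 4-gon: [(19.8774, 6.2953) (22.4981, 9.6697) (24.0318, 21.5244) (19.9918, 27.1667)]
8. shoelace: 55.429

Area of P5's cell: 55.4290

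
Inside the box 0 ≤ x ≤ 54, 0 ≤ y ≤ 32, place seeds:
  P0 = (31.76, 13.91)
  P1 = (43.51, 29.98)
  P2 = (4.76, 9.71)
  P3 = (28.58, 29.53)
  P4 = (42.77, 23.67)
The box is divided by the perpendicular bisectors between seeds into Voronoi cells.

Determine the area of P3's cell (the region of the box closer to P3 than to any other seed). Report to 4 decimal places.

Area of P3's cell: 273.0944

1. box [0,54]×[0,32]: [(0, 0) (54, 0) (54, 32) (0, 32)]
2. ⊥bis P3·P0 via (30.17,21.72): [(0, 15.5778) (54, 26.5714) (54, 32) (0, 32)]  |A|=589.9697
3. ⊥bis P3·P1 via (36.045,29.755): [(0, 15.5778) (36.2499, 22.9578) (35.9773, 32) (0, 32)]  |A|=460.3083
4. ⊥bis P3·P2 via (16.67,19.62): [(17.1314, 19.0655) (36.2499, 22.9578) (35.9773, 32) (6.3689, 32)]  |A|=278.4519
5. ⊥bis P3·P4 via (35.675,26.6): [(17.1314, 19.0655) (33.98, 22.4957) (36.1085, 27.6496) (35.9773, 32) (6.3689, 32)]  |A|=273.0944
6. canonical 5-gon: [(17.1314, 19.0655) (33.98, 22.4957) (36.1085, 27.6496) (35.9773, 32) (6.3689, 32)]
7. shoelace: 273.0944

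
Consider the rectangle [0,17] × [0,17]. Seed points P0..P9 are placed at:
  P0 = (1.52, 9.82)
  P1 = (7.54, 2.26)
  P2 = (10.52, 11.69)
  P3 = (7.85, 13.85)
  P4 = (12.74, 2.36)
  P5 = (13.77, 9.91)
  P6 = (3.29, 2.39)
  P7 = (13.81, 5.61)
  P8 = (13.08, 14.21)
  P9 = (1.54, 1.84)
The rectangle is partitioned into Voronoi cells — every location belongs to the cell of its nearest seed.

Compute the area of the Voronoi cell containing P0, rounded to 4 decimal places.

Area of P0's cell: 48.6395

1. box [0,17]×[0,17]: [(0, 0) (17, 0) (17, 17) (0, 17)]
2. ⊥bis P0·P1 via (4.53,6.04): [(0, 2.4328) (17, 15.9698) (17, 17) (0, 17)]  |A|=132.578
3. ⊥bis P0·P2 via (6.02,10.755): [(0, 2.4328) (6.6491, 7.7274) (4.7224, 17) (0, 17)]  |A|=70.3238
4. ⊥bis P0·P3 via (4.685,11.835): [(0, 2.4328) (6.6491, 7.7274) (6.3337, 9.2454) (1.3967, 17) (0, 17)]  |A|=57.429
5. ⊥bis P0·P4 via (7.13,6.09): [(0, 2.4328) (6.6491, 7.7274) (6.3337, 9.2454) (1.3967, 17) (0, 17)]  |A|=57.429
6. ⊥bis P0·P5 via (7.645,9.865): [(0, 2.4328) (6.6491, 7.7274) (6.3337, 9.2454) (1.3967, 17) (0, 17)]  |A|=57.429
7. ⊥bis P0·P6 via (2.405,6.105): [(0, 5.5321) (5.5536, 6.8551) (6.6491, 7.7274) (6.3337, 9.2454) (1.3967, 17) (0, 17)]  |A|=48.8229
8. ⊥bis P0·P7 via (7.665,7.715): [(0, 5.5321) (5.5536, 6.8551) (6.6491, 7.7274) (6.3337, 9.2454) (1.3967, 17) (0, 17)]  |A|=48.8229
9. ⊥bis P0·P8 via (7.3,12.015): [(0, 5.5321) (5.5536, 6.8551) (6.6491, 7.7274) (6.3337, 9.2454) (1.3967, 17) (0, 17)]  |A|=48.8229
10. ⊥bis P0·P9 via (1.53,5.83): [(0, 5.8262) (1.2477, 5.8293) (5.5536, 6.8551) (6.6491, 7.7274) (6.3337, 9.2454) (1.3967, 17) (0, 17)]  |A|=48.6395
11. canonical 7-gon: [(0, 5.8262) (1.2477, 5.8293) (5.5536, 6.8551) (6.6491, 7.7274) (6.3337, 9.2454) (1.3967, 17) (0, 17)]
12. shoelace: 48.6395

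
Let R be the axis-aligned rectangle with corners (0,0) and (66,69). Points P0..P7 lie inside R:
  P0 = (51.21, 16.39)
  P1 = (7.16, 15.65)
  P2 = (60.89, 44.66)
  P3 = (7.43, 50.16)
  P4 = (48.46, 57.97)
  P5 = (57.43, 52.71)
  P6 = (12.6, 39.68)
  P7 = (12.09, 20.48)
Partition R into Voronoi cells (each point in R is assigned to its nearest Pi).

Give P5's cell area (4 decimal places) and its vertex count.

Area of P5's cell: 242.8451 (4 vertices)

1. box [0,66]×[0,69]: [(0, 0) (66, 0) (66, 69) (0, 69)]
2. ⊥bis P5·P0 via (54.32,34.55): [(0, 43.8526) (66, 32.5497) (66, 69) (0, 69)]  |A|=2032.723
3. ⊥bis P5·P1 via (32.295,34.18): [(28.8003, 38.9204) (66, 32.5497) (66, 69) (6.625, 69)]  |A|=1570.9575
4. ⊥bis P5·P2 via (59.16,48.685): [(28.8003, 38.9204) (34.2646, 37.9846) (66, 51.6249) (66, 69) (6.625, 69)]  |A|=1268.2778
5. ⊥bis P5·P3 via (32.43,51.435): [(33.1058, 38.183) (34.2646, 37.9846) (66, 51.6249) (66, 69) (31.5342, 69)]  |A|=827.8864
6. ⊥bis P5·P4 via (52.945,55.34): [(45.6332, 42.871) (66, 51.6249) (66, 69) (60.9552, 69)]  |A|=242.8451
7. ⊥bis P5·P6 via (35.015,46.195): [(45.6332, 42.871) (66, 51.6249) (66, 69) (60.9552, 69)]  |A|=242.8451
8. ⊥bis P5·P7 via (34.76,36.595): [(45.6332, 42.871) (66, 51.6249) (66, 69) (60.9552, 69)]  |A|=242.8451
9. canonical 4-gon: [(45.6332, 42.871) (66, 51.6249) (66, 69) (60.9552, 69)]
10. shoelace: 242.8451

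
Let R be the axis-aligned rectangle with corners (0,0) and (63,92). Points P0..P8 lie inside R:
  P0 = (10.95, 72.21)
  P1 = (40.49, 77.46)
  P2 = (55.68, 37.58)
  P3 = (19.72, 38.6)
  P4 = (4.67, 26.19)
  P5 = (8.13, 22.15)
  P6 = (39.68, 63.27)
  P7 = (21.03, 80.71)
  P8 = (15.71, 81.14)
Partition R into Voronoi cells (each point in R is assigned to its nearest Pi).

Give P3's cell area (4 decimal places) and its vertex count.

1. box [0,63]×[0,92]: [(0, 0) (63, 0) (63, 92) (0, 92)]
2. ⊥bis P3·P0 via (15.335,55.405): [(0, 51.4036) (0, 0) (63, 0) (63, 67.8424)]  |A|=3756.2491
3. ⊥bis P3·P1 via (30.105,58.03): [(28.5599, 58.8558) (0, 51.4036) (0, 0) (63, 0) (63, 40.4482)]  |A|=3284.5189
4. ⊥bis P3·P2 via (37.7,38.09): [(38.1437, 53.7334) (28.5599, 58.8558) (0, 51.4036) (0, 0) (36.6196, 0)]  |A|=2073.068
5. ⊥bis P3·P4 via (12.195,32.395): [(36.6957, 2.6823) (38.1437, 53.7334) (28.5599, 58.8558) (0, 51.4036) (0, 47.1843)]  |A|=1158.2272
6. ⊥bis P3·P5 via (13.925,30.375): [(13.7715, 30.4832) (37.0196, 14.1035) (38.1437, 53.7334) (28.5599, 58.8558) (0, 51.4036) (0, 47.1843)]  |A|=1022.8131
7. ⊥bis P3·P6 via (29.7,50.935): [(13.7715, 30.4832) (37.0196, 14.1035) (37.8767, 44.3194) (22.0194, 57.1492) (0, 51.4036) (0, 47.1843)]  |A|=921.5302
8. ⊥bis P3·P7 via (20.375,59.655): [(13.7715, 30.4832) (37.0196, 14.1035) (37.8767, 44.3194) (22.0194, 57.1492) (0, 51.4036) (0, 47.1843)]  |A|=921.5302
9. ⊥bis P3·P8 via (17.715,59.87): [(13.7715, 30.4832) (37.0196, 14.1035) (37.8767, 44.3194) (22.0194, 57.1492) (0, 51.4036) (0, 47.1843)]  |A|=921.5302
10. canonical 6-gon: [(13.7715, 30.4832) (37.0196, 14.1035) (37.8767, 44.3194) (22.0194, 57.1492) (0, 51.4036) (0, 47.1843)]
11. shoelace: 921.5302

Area of P3's cell: 921.5302 (6 vertices)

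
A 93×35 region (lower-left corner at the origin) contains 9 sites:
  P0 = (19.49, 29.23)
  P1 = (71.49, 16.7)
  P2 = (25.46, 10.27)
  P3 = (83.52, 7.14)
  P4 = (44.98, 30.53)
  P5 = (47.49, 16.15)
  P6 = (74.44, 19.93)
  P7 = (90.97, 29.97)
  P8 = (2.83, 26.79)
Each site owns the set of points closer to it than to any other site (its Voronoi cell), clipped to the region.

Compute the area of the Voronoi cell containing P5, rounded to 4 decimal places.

1. box [0,93]×[0,35]: [(0, 0) (93, 0) (93, 35) (0, 35)]
2. ⊥bis P5·P0 via (33.49,22.69): [(22.8905, 0) (93, 0) (93, 35) (39.2405, 35)]  |A|=2167.7065
3. ⊥bis P5·P1 via (59.49,16.425): [(22.8905, 0) (59.8664, 0) (59.0643, 35) (39.2405, 35)]  |A|=993.9943
4. ⊥bis P5·P2 via (36.475,13.21): [(33.7794, 23.3094) (40.0009, 0) (59.8664, 0) (59.0643, 35) (39.2405, 35)]  |A|=794.578
5. ⊥bis P5·P3 via (65.505,11.645): [(33.7794, 23.3094) (40.0009, 0) (59.8664, 0) (59.0643, 35) (39.2405, 35)]  |A|=794.578
6. ⊥bis P5·P4 via (46.235,23.34): [(34.326, 21.2613) (40.0009, 0) (59.8664, 0) (59.2794, 25.6169)]  |A|=532.0751
7. ⊥bis P5·P6 via (60.965,18.04): [(34.326, 21.2613) (40.0009, 0) (59.8664, 0) (59.2794, 25.6169)]  |A|=532.0751
8. ⊥bis P5·P7 via (69.23,23.06): [(34.326, 21.2613) (40.0009, 0) (59.8664, 0) (59.2794, 25.6169)]  |A|=532.0751
9. ⊥bis P5·P8 via (25.16,21.47): [(34.326, 21.2613) (40.0009, 0) (59.8664, 0) (59.2794, 25.6169)]  |A|=532.0751
10. canonical 4-gon: [(34.326, 21.2613) (40.0009, 0) (59.8664, 0) (59.2794, 25.6169)]
11. shoelace: 532.0751

Area of P5's cell: 532.0751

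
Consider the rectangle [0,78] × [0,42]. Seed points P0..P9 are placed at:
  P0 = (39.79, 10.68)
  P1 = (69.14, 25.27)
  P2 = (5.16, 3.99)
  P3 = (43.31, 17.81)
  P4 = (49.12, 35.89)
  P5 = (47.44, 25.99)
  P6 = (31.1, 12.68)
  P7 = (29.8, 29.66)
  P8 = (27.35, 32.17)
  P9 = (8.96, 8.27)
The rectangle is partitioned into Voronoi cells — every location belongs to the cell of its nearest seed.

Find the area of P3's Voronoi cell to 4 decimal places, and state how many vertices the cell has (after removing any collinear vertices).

1. box [0,78]×[0,42]: [(0, 0) (78, 0) (78, 42) (0, 42)]
2. ⊥bis P3·P0 via (41.55,14.245): [(0, 34.7578) (70.4042, 0) (78, 0) (78, 42) (0, 42)]  |A|=2052.4534
3. ⊥bis P3·P1 via (56.225,21.54): [(0, 34.7578) (61.1226, 4.5822) (50.3159, 42) (0, 42)]  |A|=1162.6869
4. ⊥bis P3·P2 via (24.235,10.9): [(18.9883, 25.3835) (61.1226, 4.5822) (50.3159, 42) (12.9689, 42)]  |A|=986.1788
5. ⊥bis P3·P4 via (46.215,26.85): [(14.8, 36.9452) (18.9883, 25.3835) (61.1226, 4.5822) (55.5586, 23.8474)]  |A|=556.1853
6. ⊥bis P3·P5 via (45.375,21.9): [(16.9348, 36.2592) (14.8, 36.9452) (18.9883, 25.3835) (61.1226, 4.5822) (57.9555, 15.5482)]  |A|=410.7866
7. ⊥bis P3·P6 via (37.205,15.245): [(31.4564, 28.9274) (36.598, 16.6898) (61.1226, 4.5822) (57.9555, 15.5482)]  |A|=243.0434
8. ⊥bis P3·P7 via (36.555,23.735): [(38.1466, 25.5496) (34.5827, 21.4864) (36.598, 16.6898) (61.1226, 4.5822) (57.9555, 15.5482)]  |A|=223.4327
9. ⊥bis P3·P8 via (35.33,24.99): [(38.1466, 25.5496) (34.5827, 21.4864) (36.598, 16.6898) (61.1226, 4.5822) (57.9555, 15.5482)]  |A|=223.4327
10. ⊥bis P3·P9 via (26.135,13.04): [(38.1466, 25.5496) (34.5827, 21.4864) (36.598, 16.6898) (61.1226, 4.5822) (57.9555, 15.5482)]  |A|=223.4327
11. canonical 5-gon: [(38.1466, 25.5496) (34.5827, 21.4864) (36.598, 16.6898) (61.1226, 4.5822) (57.9555, 15.5482)]
12. shoelace: 223.4327

Area of P3's cell: 223.4327 (5 vertices)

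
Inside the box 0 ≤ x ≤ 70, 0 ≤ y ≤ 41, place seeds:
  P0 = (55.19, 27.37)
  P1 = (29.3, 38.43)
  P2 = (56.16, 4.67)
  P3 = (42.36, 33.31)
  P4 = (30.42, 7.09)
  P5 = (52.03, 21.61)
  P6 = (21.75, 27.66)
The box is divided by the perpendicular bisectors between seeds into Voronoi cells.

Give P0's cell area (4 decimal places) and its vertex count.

Area of P0's cell: 392.1944 (5 vertices)

1. box [0,70]×[0,41]: [(0, 0) (70, 0) (70, 41) (0, 41)]
2. ⊥bis P0·P1 via (42.245,32.9): [(28.1904, 0) (70, 0) (70, 41) (45.7053, 41)]  |A|=1355.1394
3. ⊥bis P0·P2 via (55.675,16.02): [(34.6502, 15.1216) (70, 16.6321) (70, 41) (45.7053, 41)]  |A|=745.0545
4. ⊥bis P0·P3 via (48.775,30.34): [(41.8721, 15.4302) (70, 16.6321) (70, 41) (53.7103, 41)]  |A|=550.9705
5. ⊥bis P0·P4 via (42.805,17.23): [(42.7414, 17.3077) (44.1972, 15.5295) (70, 16.6321) (70, 41) (53.7103, 41)]  |A|=548.8309
6. ⊥bis P0·P5 via (53.61,24.49): [(47.5945, 27.7902) (68.0826, 16.5502) (70, 16.6321) (70, 41) (53.7103, 41)]  |A|=392.1944
7. ⊥bis P0·P6 via (38.47,27.515): [(47.5945, 27.7902) (68.0826, 16.5502) (70, 16.6321) (70, 41) (53.7103, 41)]  |A|=392.1944
8. canonical 5-gon: [(47.5945, 27.7902) (68.0826, 16.5502) (70, 16.6321) (70, 41) (53.7103, 41)]
9. shoelace: 392.1944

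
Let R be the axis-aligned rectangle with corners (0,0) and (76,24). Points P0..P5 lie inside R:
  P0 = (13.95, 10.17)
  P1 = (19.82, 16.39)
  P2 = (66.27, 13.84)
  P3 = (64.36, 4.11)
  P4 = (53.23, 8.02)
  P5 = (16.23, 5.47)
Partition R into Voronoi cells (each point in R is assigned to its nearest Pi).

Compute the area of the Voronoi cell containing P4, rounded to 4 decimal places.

1. box [0,76]×[0,24]: [(0, 0) (76, 0) (76, 24) (0, 24)]
2. ⊥bis P4·P0 via (33.59,9.095): [(33.0922, 0) (76, 0) (76, 24) (34.4058, 24)]  |A|=1014.0239
3. ⊥bis P4·P1 via (36.525,12.205): [(33.4674, 0) (76, 0) (76, 24) (39.4799, 24)]  |A|=948.6326
4. ⊥bis P4·P2 via (59.75,10.93): [(33.4674, 0) (64.6283, 0) (53.9166, 24) (39.4799, 24)]  |A|=547.1711
5. ⊥bis P4·P3 via (58.795,6.065): [(33.4674, 0) (56.6643, 0) (60.172, 9.9846) (53.9166, 24) (39.4799, 24)]  |A|=507.4129
6. ⊥bis P4·P5 via (34.73,6.745): [(34.8222, 5.4079) (35.1949, 0) (56.6643, 0) (60.172, 9.9846) (53.9166, 24) (39.4799, 24)]  |A|=502.7419
7. canonical 6-gon: [(34.8222, 5.4079) (35.1949, 0) (56.6643, 0) (60.172, 9.9846) (53.9166, 24) (39.4799, 24)]
8. shoelace: 502.7419

Area of P4's cell: 502.7419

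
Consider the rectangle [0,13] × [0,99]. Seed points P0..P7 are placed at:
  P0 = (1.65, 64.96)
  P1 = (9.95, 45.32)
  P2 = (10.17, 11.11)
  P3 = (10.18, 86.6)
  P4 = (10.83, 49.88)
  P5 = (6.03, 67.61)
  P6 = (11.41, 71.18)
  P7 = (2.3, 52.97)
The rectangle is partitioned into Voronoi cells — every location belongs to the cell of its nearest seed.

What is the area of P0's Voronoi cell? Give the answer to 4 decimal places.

Area of P0's cell: 55.5702

1. box [0,13]×[0,99]: [(0, 0) (13, 0) (13, 99) (0, 99)]
2. ⊥bis P0·P1 via (5.8,55.14): [(0, 52.6889) (13, 58.1828) (13, 99) (0, 99)]  |A|=566.3343
3. ⊥bis P0·P2 via (5.91,38.035): [(0, 52.6889) (13, 58.1828) (13, 99) (0, 99)]  |A|=566.3343
4. ⊥bis P0·P3 via (5.915,75.78): [(0, 78.1116) (0, 52.6889) (13, 58.1828) (13, 72.9873)]  |A|=261.4766
5. ⊥bis P0·P4 via (6.24,57.42): [(0, 78.1116) (0, 53.6214) (13, 61.5352) (13, 72.9873)]  |A|=233.6247
6. ⊥bis P0·P5 via (3.84,66.285): [(0, 72.6319) (0, 53.6214) (8.4058, 58.7385)]  |A|=79.8995
7. ⊥bis P0·P6 via (6.53,68.07): [(0, 72.6319) (0, 53.6214) (8.4058, 58.7385)]  |A|=79.8995
8. ⊥bis P0·P7 via (1.975,58.965): [(8.0689, 59.2954) (0, 72.6319) (0, 58.8579)]  |A|=55.5702
9. canonical 3-gon: [(8.0689, 59.2954) (0, 72.6319) (0, 58.8579)]
10. shoelace: 55.5702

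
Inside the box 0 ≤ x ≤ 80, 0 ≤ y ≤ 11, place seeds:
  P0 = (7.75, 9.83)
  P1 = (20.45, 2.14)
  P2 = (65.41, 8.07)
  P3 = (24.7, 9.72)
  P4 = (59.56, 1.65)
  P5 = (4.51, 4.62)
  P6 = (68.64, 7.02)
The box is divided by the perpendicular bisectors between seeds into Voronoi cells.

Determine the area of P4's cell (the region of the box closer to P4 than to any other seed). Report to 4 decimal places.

1. box [0,80]×[0,11]: [(0, 0) (80, 0) (80, 11) (0, 11)]
2. ⊥bis P4·P0 via (33.655,5.74): [(32.7487, 0) (80, 0) (80, 11) (34.4855, 11)]  |A|=510.2118
3. ⊥bis P4·P1 via (40.005,1.895): [(39.9813, 0) (80, 0) (80, 11) (40.1191, 11)]  |A|=439.4482
4. ⊥bis P4·P2 via (62.485,4.86): [(39.9813, 0) (67.8185, 0) (55.7467, 11) (40.1191, 11)]  |A|=239.0572
5. ⊥bis P4·P3 via (42.13,5.685): [(40.8139, 0) (67.8185, 0) (55.7467, 11) (43.3604, 11)]  |A|=216.6501
6. ⊥bis P4·P5 via (32.035,3.135): [(40.8139, 0) (67.8185, 0) (55.7467, 11) (43.3604, 11)]  |A|=216.6501
7. ⊥bis P4·P6 via (64.1,4.335): [(40.8139, 0) (66.6638, 0) (65.3141, 2.2821) (55.7467, 11) (43.3604, 11)]  |A|=215.3325
8. canonical 5-gon: [(40.8139, 0) (66.6638, 0) (65.3141, 2.2821) (55.7467, 11) (43.3604, 11)]
9. shoelace: 215.3325

Area of P4's cell: 215.3325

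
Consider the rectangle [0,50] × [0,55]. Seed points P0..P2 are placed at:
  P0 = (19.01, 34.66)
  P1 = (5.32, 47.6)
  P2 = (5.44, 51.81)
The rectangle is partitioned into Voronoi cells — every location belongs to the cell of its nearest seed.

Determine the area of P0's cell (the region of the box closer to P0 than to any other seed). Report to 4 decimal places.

Area of P0's cell: 2406.8796

1. box [0,50]×[0,55]: [(0, 0) (50, 0) (50, 55) (0, 55)]
2. ⊥bis P0·P1 via (12.165,41.13): [(0, 28.2599) (0, 0) (50, 0) (50, 55) (25.2751, 55)]  |A|=2412.0704
3. ⊥bis P0·P2 via (12.225,43.235): [(19.8796, 49.2917) (0, 28.2599) (0, 0) (50, 0) (50, 55) (27.0938, 55)]  |A|=2406.8796
4. canonical 6-gon: [(19.8796, 49.2917) (0, 28.2599) (0, 0) (50, 0) (50, 55) (27.0938, 55)]
5. shoelace: 2406.8796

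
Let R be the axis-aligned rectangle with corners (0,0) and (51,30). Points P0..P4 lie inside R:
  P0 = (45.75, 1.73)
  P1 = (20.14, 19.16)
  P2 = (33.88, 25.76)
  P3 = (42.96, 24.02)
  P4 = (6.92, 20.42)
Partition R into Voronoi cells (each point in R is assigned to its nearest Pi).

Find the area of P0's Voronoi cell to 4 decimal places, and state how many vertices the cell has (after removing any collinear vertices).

Area of P0's cell: 262.5684 (5 vertices)

1. box [0,51]×[0,30]: [(0, 0) (51, 0) (51, 30) (0, 30)]
2. ⊥bis P0·P1 via (32.945,10.445): [(25.8362, 0) (51, 0) (51, 30) (46.254, 30)]  |A|=448.6469
3. ⊥bis P0·P2 via (39.815,13.745): [(32.8491, 10.3041) (25.8362, 0) (51, 0) (51, 19.27)]  |A|=304.529
4. ⊥bis P0·P3 via (44.355,12.875): [(35.9151, 11.8186) (32.8491, 10.3041) (25.8362, 0) (51, 0) (51, 13.7067)]  |A|=262.5684
5. ⊥bis P0·P4 via (26.335,11.075): [(35.9151, 11.8186) (32.8491, 10.3041) (25.8362, 0) (51, 0) (51, 13.7067)]  |A|=262.5684
6. canonical 5-gon: [(35.9151, 11.8186) (32.8491, 10.3041) (25.8362, 0) (51, 0) (51, 13.7067)]
7. shoelace: 262.5684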